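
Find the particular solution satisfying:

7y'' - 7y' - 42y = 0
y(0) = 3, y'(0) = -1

General solution: y = C₁e^(3x) + C₂e^(-2x)
Applying ICs: C₁ = 1, C₂ = 2
Particular solution: y = e^(3x) + 2e^(-2x)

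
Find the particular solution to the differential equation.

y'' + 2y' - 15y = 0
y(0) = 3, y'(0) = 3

General solution: y = C₁e^(3x) + C₂e^(-5x)
Applying ICs: C₁ = 9/4, C₂ = 3/4
Particular solution: y = (9/4)e^(3x) + (3/4)e^(-5x)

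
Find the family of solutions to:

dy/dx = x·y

Separating variables and integrating:
ln|y| = x^2/2 + C

General solution: y = Ce^(x^2/2)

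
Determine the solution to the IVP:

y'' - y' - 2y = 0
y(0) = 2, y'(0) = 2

General solution: y = C₁e^(2x) + C₂e^(-x)
Applying ICs: C₁ = 4/3, C₂ = 2/3
Particular solution: y = (4/3)e^(2x) + (2/3)e^(-x)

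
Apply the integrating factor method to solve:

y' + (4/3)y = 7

Using integrating factor method:

General solution: y = 21/4 + Ce^(-4x/3)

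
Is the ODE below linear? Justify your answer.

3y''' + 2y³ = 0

No. Nonlinear (y³ term)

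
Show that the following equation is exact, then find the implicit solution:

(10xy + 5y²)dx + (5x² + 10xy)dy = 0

Verify exactness: ∂M/∂y = ∂N/∂x ✓
Find F(x,y) such that ∂F/∂x = M, ∂F/∂y = N
Solution: 5x²y + 5xy² = C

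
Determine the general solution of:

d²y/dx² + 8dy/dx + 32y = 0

Characteristic equation: r² + 8r + 32 = 0
Roots: r = -4 ± 4i (complex conjugates)
General solution: y = e^(-4x)(C₁cos(4x) + C₂sin(4x))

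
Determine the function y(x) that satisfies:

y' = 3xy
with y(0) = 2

General solution: y = Ce^(3x²/2)
Applying IC y(0) = 2:
Particular solution: y = 2e^(3x²/2)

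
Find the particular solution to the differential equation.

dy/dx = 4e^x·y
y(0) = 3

General solution: y = Ce^(4e^x)
Applying IC y(0) = 3:
Particular solution: y = 3e^(4(e^x - 1))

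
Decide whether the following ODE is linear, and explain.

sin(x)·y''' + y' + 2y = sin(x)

Linear (y and its derivatives appear to the first power only, no products of y terms)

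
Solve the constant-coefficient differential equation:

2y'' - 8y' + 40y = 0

Characteristic equation: 2r² - 8r + 40 = 0
Divide by 2: r² - 4r + 20 = 0
Roots: r = 2 ± 4i (complex conjugates)
General solution: y = e^(2x)(C₁cos(4x) + C₂sin(4x))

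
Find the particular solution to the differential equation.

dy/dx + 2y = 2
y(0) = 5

General solution: y = 1 + Ce^(-2x)
Applying y(0) = 5: C = 5 - 1 = 4
Particular solution: y = 1 + 4e^(-2x)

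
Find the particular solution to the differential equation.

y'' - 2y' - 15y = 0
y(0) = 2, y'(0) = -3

General solution: y = C₁e^(5x) + C₂e^(-3x)
Applying ICs: C₁ = 3/8, C₂ = 13/8
Particular solution: y = (3/8)e^(5x) + (13/8)e^(-3x)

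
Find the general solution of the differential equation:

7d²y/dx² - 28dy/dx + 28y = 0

Characteristic equation: 7r² - 28r + 28 = 0
Divide by 7: r² - 4r + 4 = 0
Factored: (r - 2)² = 0
Repeated root: r = 2
General solution: y = (C₁ + C₂x)e^(2x)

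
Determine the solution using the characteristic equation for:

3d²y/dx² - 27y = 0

Characteristic equation: 3r² - 27 = 0
Divide by 3: r² - 9 = 0
Roots: r = 3, -3 (distinct real)
General solution: y = C₁e^(3x) + C₂e^(-3x)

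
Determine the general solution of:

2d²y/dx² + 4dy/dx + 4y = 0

Characteristic equation: 2r² + 4r + 4 = 0
Divide by 2: r² + 2r + 2 = 0
Roots: r = -1 ± i (complex conjugates)
General solution: y = e^(-x)(C₁cos(x) + C₂sin(x))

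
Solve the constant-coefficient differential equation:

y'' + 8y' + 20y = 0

Characteristic equation: r² + 8r + 20 = 0
Roots: r = -4 ± 2i (complex conjugates)
General solution: y = e^(-4x)(C₁cos(2x) + C₂sin(2x))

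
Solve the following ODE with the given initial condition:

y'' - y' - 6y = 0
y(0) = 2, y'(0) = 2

General solution: y = C₁e^(3x) + C₂e^(-2x)
Applying ICs: C₁ = 6/5, C₂ = 4/5
Particular solution: y = (6/5)e^(3x) + (4/5)e^(-2x)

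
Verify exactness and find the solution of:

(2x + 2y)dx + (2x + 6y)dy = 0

Verify exactness: ∂M/∂y = ∂N/∂x ✓
Find F(x,y) such that ∂F/∂x = M, ∂F/∂y = N
Solution: x² + 2xy + 3y² = C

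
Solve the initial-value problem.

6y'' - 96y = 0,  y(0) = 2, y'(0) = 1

General solution: y = C₁e^(4x) + C₂e^(-4x)
Applying ICs: C₁ = 9/8, C₂ = 7/8
Particular solution: y = (9/8)e^(4x) + (7/8)e^(-4x)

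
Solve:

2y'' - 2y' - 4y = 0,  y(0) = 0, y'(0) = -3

General solution: y = C₁e^(2x) + C₂e^(-x)
Applying ICs: C₁ = -1, C₂ = 1
Particular solution: y = -e^(2x) + e^(-x)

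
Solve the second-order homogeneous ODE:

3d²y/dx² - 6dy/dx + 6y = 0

Characteristic equation: 3r² - 6r + 6 = 0
Divide by 3: r² - 2r + 2 = 0
Roots: r = 1 ± i (complex conjugates)
General solution: y = e^x(C₁cos(x) + C₂sin(x))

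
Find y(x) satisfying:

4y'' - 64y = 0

Characteristic equation: 4r² - 64 = 0
Divide by 4: r² - 16 = 0
Roots: r = 4, -4 (distinct real)
General solution: y = C₁e^(4x) + C₂e^(-4x)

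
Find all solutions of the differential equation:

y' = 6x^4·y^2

Separating variables and integrating:
-1/y = 6x^5/5 + C

General solution: y^-1 = (-6/5)x^5 + C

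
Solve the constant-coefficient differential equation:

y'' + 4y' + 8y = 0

Characteristic equation: r² + 4r + 8 = 0
Roots: r = -2 ± 2i (complex conjugates)
General solution: y = e^(-2x)(C₁cos(2x) + C₂sin(2x))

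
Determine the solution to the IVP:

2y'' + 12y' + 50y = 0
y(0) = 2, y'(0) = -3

General solution: y = e^(-3x)(C₁cos(4x) + C₂sin(4x))
Complex roots r = -3 ± 4i
Applying ICs: C₁ = 2, C₂ = 3/4
Particular solution: y = e^(-3x)(2cos(4x) + (3/4)sin(4x))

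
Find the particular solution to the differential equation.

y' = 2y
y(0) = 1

General solution: y = Ce^(2x)
Applying IC y(0) = 1:
Particular solution: y = e^(2x)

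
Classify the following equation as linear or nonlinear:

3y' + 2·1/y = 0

Nonlinear (1/y term)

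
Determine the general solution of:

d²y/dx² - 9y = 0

Characteristic equation: r² - 9 = 0
Roots: r = 3, -3 (distinct real)
General solution: y = C₁e^(3x) + C₂e^(-3x)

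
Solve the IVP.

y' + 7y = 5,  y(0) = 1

General solution: y = 5/7 + Ce^(-7x)
Applying y(0) = 1: C = 1 - 5/7 = 2/7
Particular solution: y = 5/7 + (2/7)e^(-7x)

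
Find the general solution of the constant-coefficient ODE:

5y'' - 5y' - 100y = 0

Characteristic equation: 5r² - 5r - 100 = 0
Divide by 5: r² - r - 20 = 0
Roots: r = 5, -4 (distinct real)
General solution: y = C₁e^(5x) + C₂e^(-4x)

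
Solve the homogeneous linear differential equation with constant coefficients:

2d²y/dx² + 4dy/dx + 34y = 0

Characteristic equation: 2r² + 4r + 34 = 0
Divide by 2: r² + 2r + 17 = 0
Roots: r = -1 ± 4i (complex conjugates)
General solution: y = e^(-x)(C₁cos(4x) + C₂sin(4x))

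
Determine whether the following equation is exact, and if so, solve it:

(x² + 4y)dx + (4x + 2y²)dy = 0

Verify exactness: ∂M/∂y = ∂N/∂x ✓
Find F(x,y) such that ∂F/∂x = M, ∂F/∂y = N
Solution: x³/3 + 4xy + 2y³/3 = C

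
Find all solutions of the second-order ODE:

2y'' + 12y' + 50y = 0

Characteristic equation: 2r² + 12r + 50 = 0
Divide by 2: r² + 6r + 25 = 0
Roots: r = -3 ± 4i (complex conjugates)
General solution: y = e^(-3x)(C₁cos(4x) + C₂sin(4x))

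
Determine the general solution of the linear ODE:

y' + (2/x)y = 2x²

Using integrating factor method:

General solution: y = (2/5)x^3 + Cx^(-2)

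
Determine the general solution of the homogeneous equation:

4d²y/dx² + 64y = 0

Characteristic equation: 4r² + 64 = 0
Divide by 4: r² + 16 = 0
Roots: r = ±4i (complex conjugates)
General solution: y = C₁cos(4x) + C₂sin(4x)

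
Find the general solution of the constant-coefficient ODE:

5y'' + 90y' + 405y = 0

Characteristic equation: 5r² + 90r + 405 = 0
Divide by 5: r² + 18r + 81 = 0
Factored: (r + 9)² = 0
Repeated root: r = -9
General solution: y = (C₁ + C₂x)e^(-9x)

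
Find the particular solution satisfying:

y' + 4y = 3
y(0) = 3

General solution: y = 3/4 + Ce^(-4x)
Applying y(0) = 3: C = 3 - 3/4 = 9/4
Particular solution: y = 3/4 + (9/4)e^(-4x)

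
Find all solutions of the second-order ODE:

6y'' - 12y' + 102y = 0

Characteristic equation: 6r² - 12r + 102 = 0
Divide by 6: r² - 2r + 17 = 0
Roots: r = 1 ± 4i (complex conjugates)
General solution: y = e^x(C₁cos(4x) + C₂sin(4x))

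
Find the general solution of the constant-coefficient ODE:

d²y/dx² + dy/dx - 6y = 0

Characteristic equation: r² + r - 6 = 0
Roots: r = 2, -3 (distinct real)
General solution: y = C₁e^(2x) + C₂e^(-3x)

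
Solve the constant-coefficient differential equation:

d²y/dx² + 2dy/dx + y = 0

Characteristic equation: r² + 2r + 1 = 0
Factored: (r + 1)² = 0
Repeated root: r = -1
General solution: y = (C₁ + C₂x)e^(-x)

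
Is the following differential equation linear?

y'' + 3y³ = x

No. Nonlinear (y³ term)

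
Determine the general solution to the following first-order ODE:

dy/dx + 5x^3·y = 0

Using integrating factor method:

General solution: y = Ce^(-5x^4/4)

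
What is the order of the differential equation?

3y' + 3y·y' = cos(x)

The order is 1 (highest derivative is of order 1).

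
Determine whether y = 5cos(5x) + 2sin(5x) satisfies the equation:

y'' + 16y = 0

Verification:
y'' = -125cos(5x) - 50sin(5x)
y'' + 16y ≠ 0 (frequency mismatch: got 25 instead of 16)

No, it is not a solution.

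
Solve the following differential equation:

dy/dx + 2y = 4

Using integrating factor method:

General solution: y = 2 + Ce^(-2x)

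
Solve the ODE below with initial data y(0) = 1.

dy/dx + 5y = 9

General solution: y = 9/5 + Ce^(-5x)
Applying y(0) = 1: C = 1 - 9/5 = -4/5
Particular solution: y = 9/5 - (4/5)e^(-5x)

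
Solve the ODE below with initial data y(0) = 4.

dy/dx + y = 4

General solution: y = 4 + Ce^(-x)
Applying y(0) = 4: C = 4 - 4 = 0
Particular solution: y = 4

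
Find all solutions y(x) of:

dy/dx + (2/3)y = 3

Using integrating factor method:

General solution: y = 9/2 + Ce^(-2x/3)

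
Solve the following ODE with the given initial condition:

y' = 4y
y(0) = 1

General solution: y = Ce^(4x)
Applying IC y(0) = 1:
Particular solution: y = e^(4x)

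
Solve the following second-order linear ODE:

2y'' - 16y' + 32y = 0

Characteristic equation: 2r² - 16r + 32 = 0
Divide by 2: r² - 8r + 16 = 0
Factored: (r - 4)² = 0
Repeated root: r = 4
General solution: y = (C₁ + C₂x)e^(4x)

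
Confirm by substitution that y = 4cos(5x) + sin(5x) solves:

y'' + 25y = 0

Verification:
y'' = -100cos(5x) - 25sin(5x)
y'' + 25y = 0 ✓

Yes, it is a solution.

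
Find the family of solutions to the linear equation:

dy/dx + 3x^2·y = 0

Using integrating factor method:

General solution: y = Ce^(-x^3)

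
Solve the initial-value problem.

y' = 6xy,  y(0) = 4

General solution: y = Ce^(3x²)
Applying IC y(0) = 4:
Particular solution: y = 4e^(3x²)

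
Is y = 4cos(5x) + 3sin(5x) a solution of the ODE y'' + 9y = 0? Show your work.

Verification:
y'' = -100cos(5x) - 75sin(5x)
y'' + 9y ≠ 0 (frequency mismatch: got 25 instead of 9)

No, it is not a solution.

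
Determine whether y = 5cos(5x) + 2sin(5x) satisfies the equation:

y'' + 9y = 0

Verification:
y'' = -125cos(5x) - 50sin(5x)
y'' + 9y ≠ 0 (frequency mismatch: got 25 instead of 9)

No, it is not a solution.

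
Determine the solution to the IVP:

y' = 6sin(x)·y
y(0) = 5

General solution: y = Ce^(-6cos(x))
Applying IC y(0) = 5:
Particular solution: y = 5e^(6(1-cos(x)))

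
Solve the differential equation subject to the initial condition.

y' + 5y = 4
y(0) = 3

General solution: y = 4/5 + Ce^(-5x)
Applying y(0) = 3: C = 3 - 4/5 = 11/5
Particular solution: y = 4/5 + (11/5)e^(-5x)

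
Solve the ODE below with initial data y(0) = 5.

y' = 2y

General solution: y = Ce^(2x)
Applying IC y(0) = 5:
Particular solution: y = 5e^(2x)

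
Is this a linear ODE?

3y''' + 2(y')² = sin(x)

No. Nonlinear ((y')² term)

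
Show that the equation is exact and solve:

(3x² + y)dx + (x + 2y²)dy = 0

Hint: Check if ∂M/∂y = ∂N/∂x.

Verify exactness: ∂M/∂y = ∂N/∂x ✓
Find F(x,y) such that ∂F/∂x = M, ∂F/∂y = N
Solution: x³ + xy + 2y³/3 = C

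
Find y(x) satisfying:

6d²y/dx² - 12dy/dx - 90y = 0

Characteristic equation: 6r² - 12r - 90 = 0
Divide by 6: r² - 2r - 15 = 0
Roots: r = 5, -3 (distinct real)
General solution: y = C₁e^(5x) + C₂e^(-3x)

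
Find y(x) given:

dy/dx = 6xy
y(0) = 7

General solution: y = Ce^(3x²)
Applying IC y(0) = 7:
Particular solution: y = 7e^(3x²)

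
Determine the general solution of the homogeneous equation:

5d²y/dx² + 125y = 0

Characteristic equation: 5r² + 125 = 0
Divide by 5: r² + 25 = 0
Roots: r = ±5i (complex conjugates)
General solution: y = C₁cos(5x) + C₂sin(5x)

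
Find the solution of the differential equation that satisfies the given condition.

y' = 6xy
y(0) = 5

General solution: y = Ce^(3x²)
Applying IC y(0) = 5:
Particular solution: y = 5e^(3x²)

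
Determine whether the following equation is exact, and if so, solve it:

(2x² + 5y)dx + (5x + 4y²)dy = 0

Verify exactness: ∂M/∂y = ∂N/∂x ✓
Find F(x,y) such that ∂F/∂x = M, ∂F/∂y = N
Solution: 2x³/3 + 5xy + 4y³/3 = C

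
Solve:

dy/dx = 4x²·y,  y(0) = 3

General solution: y = Ce^(4x³/3)
Applying IC y(0) = 3:
Particular solution: y = 3e^(4x³/3)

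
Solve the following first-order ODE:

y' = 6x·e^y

Separating variables and integrating:
-e^(-y) = 3x² + C

General solution: y = -ln(C - 3x²)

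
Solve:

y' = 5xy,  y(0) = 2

General solution: y = Ce^(5x²/2)
Applying IC y(0) = 2:
Particular solution: y = 2e^(5x²/2)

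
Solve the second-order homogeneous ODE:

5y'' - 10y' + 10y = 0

Characteristic equation: 5r² - 10r + 10 = 0
Divide by 5: r² - 2r + 2 = 0
Roots: r = 1 ± i (complex conjugates)
General solution: y = e^x(C₁cos(x) + C₂sin(x))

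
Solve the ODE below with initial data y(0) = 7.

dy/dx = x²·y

General solution: y = Ce^(x³/3)
Applying IC y(0) = 7:
Particular solution: y = 7e^(x³/3)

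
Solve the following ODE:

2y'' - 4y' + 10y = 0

Characteristic equation: 2r² - 4r + 10 = 0
Divide by 2: r² - 2r + 5 = 0
Roots: r = 1 ± 2i (complex conjugates)
General solution: y = e^x(C₁cos(2x) + C₂sin(2x))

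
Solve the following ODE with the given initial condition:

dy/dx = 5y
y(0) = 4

General solution: y = Ce^(5x)
Applying IC y(0) = 4:
Particular solution: y = 4e^(5x)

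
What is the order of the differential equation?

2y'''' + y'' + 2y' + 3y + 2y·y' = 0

The order is 4 (highest derivative is of order 4).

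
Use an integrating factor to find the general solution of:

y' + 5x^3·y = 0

Using integrating factor method:

General solution: y = Ce^(-5x^4/4)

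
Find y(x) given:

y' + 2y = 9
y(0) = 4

General solution: y = 9/2 + Ce^(-2x)
Applying y(0) = 4: C = 4 - 9/2 = -1/2
Particular solution: y = 9/2 - (1/2)e^(-2x)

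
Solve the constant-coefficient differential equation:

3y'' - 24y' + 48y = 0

Characteristic equation: 3r² - 24r + 48 = 0
Divide by 3: r² - 8r + 16 = 0
Factored: (r - 4)² = 0
Repeated root: r = 4
General solution: y = (C₁ + C₂x)e^(4x)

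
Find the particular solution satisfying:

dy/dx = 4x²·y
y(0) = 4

General solution: y = Ce^(4x³/3)
Applying IC y(0) = 4:
Particular solution: y = 4e^(4x³/3)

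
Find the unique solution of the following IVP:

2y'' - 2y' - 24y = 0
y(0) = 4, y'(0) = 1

General solution: y = C₁e^(4x) + C₂e^(-3x)
Applying ICs: C₁ = 13/7, C₂ = 15/7
Particular solution: y = (13/7)e^(4x) + (15/7)e^(-3x)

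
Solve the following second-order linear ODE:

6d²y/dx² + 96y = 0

Characteristic equation: 6r² + 96 = 0
Divide by 6: r² + 16 = 0
Roots: r = ±4i (complex conjugates)
General solution: y = C₁cos(4x) + C₂sin(4x)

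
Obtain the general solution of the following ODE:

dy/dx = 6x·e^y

Separating variables and integrating:
-e^(-y) = 3x² + C

General solution: y = -ln(C - 3x²)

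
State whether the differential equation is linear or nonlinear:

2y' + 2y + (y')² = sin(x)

Nonlinear ((y')² term)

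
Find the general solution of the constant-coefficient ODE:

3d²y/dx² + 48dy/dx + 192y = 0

Characteristic equation: 3r² + 48r + 192 = 0
Divide by 3: r² + 16r + 64 = 0
Factored: (r + 8)² = 0
Repeated root: r = -8
General solution: y = (C₁ + C₂x)e^(-8x)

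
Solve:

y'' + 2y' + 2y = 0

Characteristic equation: r² + 2r + 2 = 0
Roots: r = -1 ± i (complex conjugates)
General solution: y = e^(-x)(C₁cos(x) + C₂sin(x))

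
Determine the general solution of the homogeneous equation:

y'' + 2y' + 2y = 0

Characteristic equation: r² + 2r + 2 = 0
Roots: r = -1 ± i (complex conjugates)
General solution: y = e^(-x)(C₁cos(x) + C₂sin(x))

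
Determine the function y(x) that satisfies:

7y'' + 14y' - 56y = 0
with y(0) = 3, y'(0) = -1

General solution: y = C₁e^(2x) + C₂e^(-4x)
Applying ICs: C₁ = 11/6, C₂ = 7/6
Particular solution: y = (11/6)e^(2x) + (7/6)e^(-4x)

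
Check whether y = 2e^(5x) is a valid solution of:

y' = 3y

Verification:
y = 2e^(5x)
y' = 10e^(5x)
But 3y = 6e^(5x)
y' ≠ 3y — the derivative does not match

No, it is not a solution.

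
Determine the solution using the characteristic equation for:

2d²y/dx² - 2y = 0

Characteristic equation: 2r² - 2 = 0
Divide by 2: r² - 1 = 0
Roots: r = 1, -1 (distinct real)
General solution: y = C₁e^x + C₂e^(-x)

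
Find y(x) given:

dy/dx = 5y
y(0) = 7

General solution: y = Ce^(5x)
Applying IC y(0) = 7:
Particular solution: y = 7e^(5x)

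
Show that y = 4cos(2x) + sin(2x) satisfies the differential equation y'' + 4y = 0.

Verification:
y'' = -16cos(2x) - 4sin(2x)
y'' + 4y = 0 ✓

Yes, it is a solution.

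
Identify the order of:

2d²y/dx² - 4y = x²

The order is 2 (highest derivative is of order 2).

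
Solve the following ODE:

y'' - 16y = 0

Characteristic equation: r² - 16 = 0
Roots: r = 4, -4 (distinct real)
General solution: y = C₁e^(4x) + C₂e^(-4x)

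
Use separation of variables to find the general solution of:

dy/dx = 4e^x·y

Separating variables and integrating:
ln|y| = 4e^x + C

General solution: y = Ce^(4e^x)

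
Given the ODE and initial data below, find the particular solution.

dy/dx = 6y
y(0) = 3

General solution: y = Ce^(6x)
Applying IC y(0) = 3:
Particular solution: y = 3e^(6x)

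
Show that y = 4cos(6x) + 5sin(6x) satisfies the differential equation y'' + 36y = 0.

Verification:
y'' = -144cos(6x) - 180sin(6x)
y'' + 36y = 0 ✓

Yes, it is a solution.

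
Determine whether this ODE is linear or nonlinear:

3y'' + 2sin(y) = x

Nonlinear (sin(y) is nonlinear in y)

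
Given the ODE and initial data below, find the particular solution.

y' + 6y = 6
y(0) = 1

General solution: y = 1 + Ce^(-6x)
Applying y(0) = 1: C = 1 - 1 = 0
Particular solution: y = 1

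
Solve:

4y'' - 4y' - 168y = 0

Characteristic equation: 4r² - 4r - 168 = 0
Divide by 4: r² - r - 42 = 0
Roots: r = 7, -6 (distinct real)
General solution: y = C₁e^(7x) + C₂e^(-6x)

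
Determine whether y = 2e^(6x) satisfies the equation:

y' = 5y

Verification:
y = 2e^(6x)
y' = 12e^(6x)
But 5y = 10e^(6x)
y' ≠ 5y — the derivative does not match

No, it is not a solution.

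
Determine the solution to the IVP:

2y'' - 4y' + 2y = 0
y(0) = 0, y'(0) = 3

General solution: y = (C₁ + C₂x)e^x
Repeated root r = 1
Applying ICs: C₁ = 0, C₂ = 3
Particular solution: y = 3xe^x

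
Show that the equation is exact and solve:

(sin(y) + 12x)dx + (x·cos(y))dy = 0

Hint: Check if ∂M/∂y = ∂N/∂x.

Verify exactness: ∂M/∂y = ∂N/∂x ✓
Find F(x,y) such that ∂F/∂x = M, ∂F/∂y = N
Solution: x·sin(y) + 6x² = C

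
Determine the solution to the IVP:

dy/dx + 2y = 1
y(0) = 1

General solution: y = 1/2 + Ce^(-2x)
Applying y(0) = 1: C = 1 - 1/2 = 1/2
Particular solution: y = 1/2 + (1/2)e^(-2x)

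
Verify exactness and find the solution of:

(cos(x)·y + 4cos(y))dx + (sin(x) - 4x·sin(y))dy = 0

Verify exactness: ∂M/∂y = ∂N/∂x ✓
Find F(x,y) such that ∂F/∂x = M, ∂F/∂y = N
Solution: sin(x)·y + 4x·cos(y) = C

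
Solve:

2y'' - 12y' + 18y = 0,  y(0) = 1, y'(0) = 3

General solution: y = (C₁ + C₂x)e^(3x)
Repeated root r = 3
Applying ICs: C₁ = 1, C₂ = 0
Particular solution: y = e^(3x)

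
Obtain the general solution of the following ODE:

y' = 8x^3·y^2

Separating variables and integrating:
-1/y = 2x^4 + C

General solution: y^-1 = -2x^4 + C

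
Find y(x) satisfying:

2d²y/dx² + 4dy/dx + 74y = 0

Characteristic equation: 2r² + 4r + 74 = 0
Divide by 2: r² + 2r + 37 = 0
Roots: r = -1 ± 6i (complex conjugates)
General solution: y = e^(-x)(C₁cos(6x) + C₂sin(6x))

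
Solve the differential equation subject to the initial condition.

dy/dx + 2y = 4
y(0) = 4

General solution: y = 2 + Ce^(-2x)
Applying y(0) = 4: C = 4 - 2 = 2
Particular solution: y = 2 + 2e^(-2x)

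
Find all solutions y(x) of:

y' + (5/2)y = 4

Using integrating factor method:

General solution: y = 8/5 + Ce^(-5x/2)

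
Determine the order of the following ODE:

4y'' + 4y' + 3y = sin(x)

The order is 2 (highest derivative is of order 2).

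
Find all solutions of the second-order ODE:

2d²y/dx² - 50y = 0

Characteristic equation: 2r² - 50 = 0
Divide by 2: r² - 25 = 0
Roots: r = 5, -5 (distinct real)
General solution: y = C₁e^(5x) + C₂e^(-5x)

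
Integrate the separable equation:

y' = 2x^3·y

Separating variables and integrating:
ln|y| = x^4/2 + C

General solution: y = Ce^(x^4/2)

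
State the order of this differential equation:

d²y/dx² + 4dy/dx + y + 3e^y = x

The order is 2 (highest derivative is of order 2).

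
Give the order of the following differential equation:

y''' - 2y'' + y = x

The order is 3 (highest derivative is of order 3).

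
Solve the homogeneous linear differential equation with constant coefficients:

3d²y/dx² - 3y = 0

Characteristic equation: 3r² - 3 = 0
Divide by 3: r² - 1 = 0
Roots: r = 1, -1 (distinct real)
General solution: y = C₁e^x + C₂e^(-x)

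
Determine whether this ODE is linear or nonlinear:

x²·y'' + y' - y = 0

Linear (y and its derivatives appear to the first power only, no products of y terms)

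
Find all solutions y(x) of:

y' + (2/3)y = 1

Using integrating factor method:

General solution: y = 3/2 + Ce^(-2x/3)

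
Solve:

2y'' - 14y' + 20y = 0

Characteristic equation: 2r² - 14r + 20 = 0
Divide by 2: r² - 7r + 10 = 0
Roots: r = 2, 5 (distinct real)
General solution: y = C₁e^(2x) + C₂e^(5x)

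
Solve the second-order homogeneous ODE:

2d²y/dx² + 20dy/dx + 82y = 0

Characteristic equation: 2r² + 20r + 82 = 0
Divide by 2: r² + 10r + 41 = 0
Roots: r = -5 ± 4i (complex conjugates)
General solution: y = e^(-5x)(C₁cos(4x) + C₂sin(4x))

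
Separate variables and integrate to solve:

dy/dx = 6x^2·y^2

Separating variables and integrating:
-1/y = 2x^3 + C

General solution: y^-1 = -2x^3 + C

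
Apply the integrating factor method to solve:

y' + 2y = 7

Using integrating factor method:

General solution: y = 7/2 + Ce^(-2x)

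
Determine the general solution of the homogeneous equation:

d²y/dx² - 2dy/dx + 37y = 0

Characteristic equation: r² - 2r + 37 = 0
Roots: r = 1 ± 6i (complex conjugates)
General solution: y = e^x(C₁cos(6x) + C₂sin(6x))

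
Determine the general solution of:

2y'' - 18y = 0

Characteristic equation: 2r² - 18 = 0
Divide by 2: r² - 9 = 0
Roots: r = 3, -3 (distinct real)
General solution: y = C₁e^(3x) + C₂e^(-3x)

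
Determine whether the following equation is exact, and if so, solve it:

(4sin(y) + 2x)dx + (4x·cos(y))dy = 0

Verify exactness: ∂M/∂y = ∂N/∂x ✓
Find F(x,y) such that ∂F/∂x = M, ∂F/∂y = N
Solution: 4x·sin(y) + x² = C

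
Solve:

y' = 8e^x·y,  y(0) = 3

General solution: y = Ce^(8e^x)
Applying IC y(0) = 3:
Particular solution: y = 3e^(8(e^x - 1))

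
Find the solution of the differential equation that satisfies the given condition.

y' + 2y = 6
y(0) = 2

General solution: y = 3 + Ce^(-2x)
Applying y(0) = 2: C = 2 - 3 = -1
Particular solution: y = 3 - e^(-2x)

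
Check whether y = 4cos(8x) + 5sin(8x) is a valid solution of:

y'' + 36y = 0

Verification:
y'' = -256cos(8x) - 320sin(8x)
y'' + 36y ≠ 0 (frequency mismatch: got 64 instead of 36)

No, it is not a solution.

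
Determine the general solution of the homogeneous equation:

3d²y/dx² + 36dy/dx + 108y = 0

Characteristic equation: 3r² + 36r + 108 = 0
Divide by 3: r² + 12r + 36 = 0
Factored: (r + 6)² = 0
Repeated root: r = -6
General solution: y = (C₁ + C₂x)e^(-6x)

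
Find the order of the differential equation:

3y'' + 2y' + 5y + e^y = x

The order is 2 (highest derivative is of order 2).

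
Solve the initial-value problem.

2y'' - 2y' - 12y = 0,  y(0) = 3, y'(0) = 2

General solution: y = C₁e^(3x) + C₂e^(-2x)
Applying ICs: C₁ = 8/5, C₂ = 7/5
Particular solution: y = (8/5)e^(3x) + (7/5)e^(-2x)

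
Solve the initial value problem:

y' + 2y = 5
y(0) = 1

General solution: y = 5/2 + Ce^(-2x)
Applying y(0) = 1: C = 1 - 5/2 = -3/2
Particular solution: y = 5/2 - (3/2)e^(-2x)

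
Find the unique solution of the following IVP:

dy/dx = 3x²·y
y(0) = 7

General solution: y = Ce^(x³)
Applying IC y(0) = 7:
Particular solution: y = 7e^(x³)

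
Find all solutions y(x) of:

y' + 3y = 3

Using integrating factor method:

General solution: y = 1 + Ce^(-3x)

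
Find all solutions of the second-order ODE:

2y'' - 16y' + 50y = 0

Characteristic equation: 2r² - 16r + 50 = 0
Divide by 2: r² - 8r + 25 = 0
Roots: r = 4 ± 3i (complex conjugates)
General solution: y = e^(4x)(C₁cos(3x) + C₂sin(3x))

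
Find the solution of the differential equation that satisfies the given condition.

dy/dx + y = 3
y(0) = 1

General solution: y = 3 + Ce^(-x)
Applying y(0) = 1: C = 1 - 3 = -2
Particular solution: y = 3 - 2e^(-x)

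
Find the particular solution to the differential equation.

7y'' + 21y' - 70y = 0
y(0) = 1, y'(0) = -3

General solution: y = C₁e^(2x) + C₂e^(-5x)
Applying ICs: C₁ = 2/7, C₂ = 5/7
Particular solution: y = (2/7)e^(2x) + (5/7)e^(-5x)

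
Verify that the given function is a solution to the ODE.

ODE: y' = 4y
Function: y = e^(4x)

Verification:
y = e^(4x)
y' = 4e^(4x)
4y = 4e^(4x)
y' = 4y ✓

Yes, it is a solution.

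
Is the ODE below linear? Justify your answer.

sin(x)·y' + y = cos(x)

Yes. Linear (y and its derivatives appear to the first power only, no products of y terms)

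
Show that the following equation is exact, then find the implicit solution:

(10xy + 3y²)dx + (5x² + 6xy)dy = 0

Verify exactness: ∂M/∂y = ∂N/∂x ✓
Find F(x,y) such that ∂F/∂x = M, ∂F/∂y = N
Solution: 5x²y + 3xy² = C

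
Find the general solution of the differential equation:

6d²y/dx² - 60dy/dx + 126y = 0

Characteristic equation: 6r² - 60r + 126 = 0
Divide by 6: r² - 10r + 21 = 0
Roots: r = 3, 7 (distinct real)
General solution: y = C₁e^(3x) + C₂e^(7x)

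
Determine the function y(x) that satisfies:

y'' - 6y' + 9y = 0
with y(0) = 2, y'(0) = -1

General solution: y = (C₁ + C₂x)e^(3x)
Repeated root r = 3
Applying ICs: C₁ = 2, C₂ = -7
Particular solution: y = (2 - 7x)e^(3x)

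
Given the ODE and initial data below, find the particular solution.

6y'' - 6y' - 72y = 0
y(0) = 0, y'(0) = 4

General solution: y = C₁e^(4x) + C₂e^(-3x)
Applying ICs: C₁ = 4/7, C₂ = -4/7
Particular solution: y = (4/7)e^(4x) - (4/7)e^(-3x)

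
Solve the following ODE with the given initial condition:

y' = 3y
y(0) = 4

General solution: y = Ce^(3x)
Applying IC y(0) = 4:
Particular solution: y = 4e^(3x)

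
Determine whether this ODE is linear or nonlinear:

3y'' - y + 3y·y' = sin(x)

Nonlinear (product y·y')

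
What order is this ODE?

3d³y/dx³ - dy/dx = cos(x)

The order is 3 (highest derivative is of order 3).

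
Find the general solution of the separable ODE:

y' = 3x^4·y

Separating variables and integrating:
ln|y| = 3x^5/5 + C

General solution: y = Ce^(3x^5/5)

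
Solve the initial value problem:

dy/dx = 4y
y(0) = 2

General solution: y = Ce^(4x)
Applying IC y(0) = 2:
Particular solution: y = 2e^(4x)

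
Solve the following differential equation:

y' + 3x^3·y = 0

Using integrating factor method:

General solution: y = Ce^(-3x^4/4)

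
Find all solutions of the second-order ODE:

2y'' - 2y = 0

Characteristic equation: 2r² - 2 = 0
Divide by 2: r² - 1 = 0
Roots: r = 1, -1 (distinct real)
General solution: y = C₁e^x + C₂e^(-x)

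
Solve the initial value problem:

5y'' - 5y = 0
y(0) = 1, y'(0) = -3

General solution: y = C₁e^x + C₂e^(-x)
Applying ICs: C₁ = -1, C₂ = 2
Particular solution: y = -e^x + 2e^(-x)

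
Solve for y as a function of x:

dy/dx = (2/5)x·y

Separating variables and integrating:
ln|y| = x^2/5 + C

General solution: y = Ce^(x^2/5)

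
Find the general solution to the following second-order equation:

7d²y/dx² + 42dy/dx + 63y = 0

Characteristic equation: 7r² + 42r + 63 = 0
Divide by 7: r² + 6r + 9 = 0
Factored: (r + 3)² = 0
Repeated root: r = -3
General solution: y = (C₁ + C₂x)e^(-3x)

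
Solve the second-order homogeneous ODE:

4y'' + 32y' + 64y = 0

Characteristic equation: 4r² + 32r + 64 = 0
Divide by 4: r² + 8r + 16 = 0
Factored: (r + 4)² = 0
Repeated root: r = -4
General solution: y = (C₁ + C₂x)e^(-4x)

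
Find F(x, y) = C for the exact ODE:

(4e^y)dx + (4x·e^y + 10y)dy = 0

Verify exactness: ∂M/∂y = ∂N/∂x ✓
Find F(x,y) such that ∂F/∂x = M, ∂F/∂y = N
Solution: 4x·e^y + 5y² = C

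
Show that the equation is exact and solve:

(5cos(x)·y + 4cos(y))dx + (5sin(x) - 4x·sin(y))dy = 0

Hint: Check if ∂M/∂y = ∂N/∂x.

Verify exactness: ∂M/∂y = ∂N/∂x ✓
Find F(x,y) such that ∂F/∂x = M, ∂F/∂y = N
Solution: 5sin(x)·y + 4x·cos(y) = C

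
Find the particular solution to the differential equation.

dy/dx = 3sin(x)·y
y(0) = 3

General solution: y = Ce^(-3cos(x))
Applying IC y(0) = 3:
Particular solution: y = 3e^(3(1-cos(x)))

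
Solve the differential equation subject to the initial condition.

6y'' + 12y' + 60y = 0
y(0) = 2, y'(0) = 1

General solution: y = e^(-x)(C₁cos(3x) + C₂sin(3x))
Complex roots r = -1 ± 3i
Applying ICs: C₁ = 2, C₂ = 1
Particular solution: y = e^(-x)(2cos(3x) + sin(3x))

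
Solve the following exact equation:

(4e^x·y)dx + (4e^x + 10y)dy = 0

Verify exactness: ∂M/∂y = ∂N/∂x ✓
Find F(x,y) such that ∂F/∂x = M, ∂F/∂y = N
Solution: 4e^x·y + 5y² = C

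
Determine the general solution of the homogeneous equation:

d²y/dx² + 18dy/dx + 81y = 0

Characteristic equation: r² + 18r + 81 = 0
Factored: (r + 9)² = 0
Repeated root: r = -9
General solution: y = (C₁ + C₂x)e^(-9x)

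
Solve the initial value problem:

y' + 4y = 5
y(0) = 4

General solution: y = 5/4 + Ce^(-4x)
Applying y(0) = 4: C = 4 - 5/4 = 11/4
Particular solution: y = 5/4 + (11/4)e^(-4x)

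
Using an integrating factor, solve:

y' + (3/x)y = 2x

Using integrating factor method:

General solution: y = (2/5)x^2 + Cx^(-3)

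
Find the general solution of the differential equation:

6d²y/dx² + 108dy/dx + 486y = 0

Characteristic equation: 6r² + 108r + 486 = 0
Divide by 6: r² + 18r + 81 = 0
Factored: (r + 9)² = 0
Repeated root: r = -9
General solution: y = (C₁ + C₂x)e^(-9x)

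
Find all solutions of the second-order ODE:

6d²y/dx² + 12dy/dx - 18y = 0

Characteristic equation: 6r² + 12r - 18 = 0
Divide by 6: r² + 2r - 3 = 0
Roots: r = 1, -3 (distinct real)
General solution: y = C₁e^x + C₂e^(-3x)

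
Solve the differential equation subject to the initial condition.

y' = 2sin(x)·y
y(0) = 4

General solution: y = Ce^(-2cos(x))
Applying IC y(0) = 4:
Particular solution: y = 4e^(2(1-cos(x)))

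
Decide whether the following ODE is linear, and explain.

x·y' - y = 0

Linear (y and its derivatives appear to the first power only, no products of y terms)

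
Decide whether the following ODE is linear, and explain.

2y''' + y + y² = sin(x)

Nonlinear (y² term)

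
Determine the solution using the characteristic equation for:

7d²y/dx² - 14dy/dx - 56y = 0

Characteristic equation: 7r² - 14r - 56 = 0
Divide by 7: r² - 2r - 8 = 0
Roots: r = 4, -2 (distinct real)
General solution: y = C₁e^(4x) + C₂e^(-2x)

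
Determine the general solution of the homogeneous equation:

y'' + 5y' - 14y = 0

Characteristic equation: r² + 5r - 14 = 0
Roots: r = 2, -7 (distinct real)
General solution: y = C₁e^(2x) + C₂e^(-7x)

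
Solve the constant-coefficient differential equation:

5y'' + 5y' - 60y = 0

Characteristic equation: 5r² + 5r - 60 = 0
Divide by 5: r² + r - 12 = 0
Roots: r = 3, -4 (distinct real)
General solution: y = C₁e^(3x) + C₂e^(-4x)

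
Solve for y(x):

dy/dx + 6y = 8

Using integrating factor method:

General solution: y = 4/3 + Ce^(-6x)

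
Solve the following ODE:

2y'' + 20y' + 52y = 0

Characteristic equation: 2r² + 20r + 52 = 0
Divide by 2: r² + 10r + 26 = 0
Roots: r = -5 ± i (complex conjugates)
General solution: y = e^(-5x)(C₁cos(x) + C₂sin(x))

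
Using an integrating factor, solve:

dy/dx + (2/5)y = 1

Using integrating factor method:

General solution: y = 5/2 + Ce^(-2x/5)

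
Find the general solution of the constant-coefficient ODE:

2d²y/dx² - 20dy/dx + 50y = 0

Characteristic equation: 2r² - 20r + 50 = 0
Divide by 2: r² - 10r + 25 = 0
Factored: (r - 5)² = 0
Repeated root: r = 5
General solution: y = (C₁ + C₂x)e^(5x)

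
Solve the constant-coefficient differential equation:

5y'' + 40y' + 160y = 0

Characteristic equation: 5r² + 40r + 160 = 0
Divide by 5: r² + 8r + 32 = 0
Roots: r = -4 ± 4i (complex conjugates)
General solution: y = e^(-4x)(C₁cos(4x) + C₂sin(4x))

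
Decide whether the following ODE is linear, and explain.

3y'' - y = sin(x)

Linear (y and its derivatives appear to the first power only, no products of y terms)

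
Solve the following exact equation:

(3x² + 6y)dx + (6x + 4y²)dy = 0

Verify exactness: ∂M/∂y = ∂N/∂x ✓
Find F(x,y) such that ∂F/∂x = M, ∂F/∂y = N
Solution: x³ + 6xy + 4y³/3 = C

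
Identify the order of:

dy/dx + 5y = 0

The order is 1 (highest derivative is of order 1).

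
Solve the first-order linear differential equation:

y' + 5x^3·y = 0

Using integrating factor method:

General solution: y = Ce^(-5x^4/4)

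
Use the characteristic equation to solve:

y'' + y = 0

Characteristic equation: r² + 1 = 0
Roots: r = ±i (complex conjugates)
General solution: y = C₁cos(x) + C₂sin(x)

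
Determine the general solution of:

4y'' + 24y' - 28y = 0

Characteristic equation: 4r² + 24r - 28 = 0
Divide by 4: r² + 6r - 7 = 0
Roots: r = 1, -7 (distinct real)
General solution: y = C₁e^x + C₂e^(-7x)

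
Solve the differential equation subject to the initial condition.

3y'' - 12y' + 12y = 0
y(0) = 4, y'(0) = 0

General solution: y = (C₁ + C₂x)e^(2x)
Repeated root r = 2
Applying ICs: C₁ = 4, C₂ = -8
Particular solution: y = (4 - 8x)e^(2x)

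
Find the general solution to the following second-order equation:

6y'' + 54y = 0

Characteristic equation: 6r² + 54 = 0
Divide by 6: r² + 9 = 0
Roots: r = ±3i (complex conjugates)
General solution: y = C₁cos(3x) + C₂sin(3x)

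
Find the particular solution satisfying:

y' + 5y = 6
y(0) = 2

General solution: y = 6/5 + Ce^(-5x)
Applying y(0) = 2: C = 2 - 6/5 = 4/5
Particular solution: y = 6/5 + (4/5)e^(-5x)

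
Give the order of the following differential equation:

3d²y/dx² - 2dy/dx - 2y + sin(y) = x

The order is 2 (highest derivative is of order 2).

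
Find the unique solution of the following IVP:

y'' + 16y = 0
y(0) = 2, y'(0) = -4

General solution: y = C₁cos(4x) + C₂sin(4x)
Complex roots r = ±4i
Applying ICs: C₁ = 2, C₂ = -1
Particular solution: y = 2cos(4x) - sin(4x)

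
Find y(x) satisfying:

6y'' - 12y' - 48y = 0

Characteristic equation: 6r² - 12r - 48 = 0
Divide by 6: r² - 2r - 8 = 0
Roots: r = 4, -2 (distinct real)
General solution: y = C₁e^(4x) + C₂e^(-2x)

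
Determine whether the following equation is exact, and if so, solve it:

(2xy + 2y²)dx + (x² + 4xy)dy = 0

Verify exactness: ∂M/∂y = ∂N/∂x ✓
Find F(x,y) such that ∂F/∂x = M, ∂F/∂y = N
Solution: x²y + 2xy² = C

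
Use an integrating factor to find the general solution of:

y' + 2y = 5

Using integrating factor method:

General solution: y = 5/2 + Ce^(-2x)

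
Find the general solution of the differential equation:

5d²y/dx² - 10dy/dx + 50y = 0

Characteristic equation: 5r² - 10r + 50 = 0
Divide by 5: r² - 2r + 10 = 0
Roots: r = 1 ± 3i (complex conjugates)
General solution: y = e^x(C₁cos(3x) + C₂sin(3x))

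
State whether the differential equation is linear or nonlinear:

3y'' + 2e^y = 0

Nonlinear (e^y is nonlinear in y)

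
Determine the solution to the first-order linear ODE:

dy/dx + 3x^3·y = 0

Using integrating factor method:

General solution: y = Ce^(-3x^4/4)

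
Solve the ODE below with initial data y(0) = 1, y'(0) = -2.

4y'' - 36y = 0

General solution: y = C₁e^(3x) + C₂e^(-3x)
Applying ICs: C₁ = 1/6, C₂ = 5/6
Particular solution: y = (1/6)e^(3x) + (5/6)e^(-3x)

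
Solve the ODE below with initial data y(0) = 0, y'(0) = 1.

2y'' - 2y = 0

General solution: y = C₁e^x + C₂e^(-x)
Applying ICs: C₁ = 1/2, C₂ = -1/2
Particular solution: y = (1/2)e^x - (1/2)e^(-x)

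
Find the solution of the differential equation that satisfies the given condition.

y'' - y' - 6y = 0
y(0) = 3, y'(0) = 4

General solution: y = C₁e^(3x) + C₂e^(-2x)
Applying ICs: C₁ = 2, C₂ = 1
Particular solution: y = 2e^(3x) + e^(-2x)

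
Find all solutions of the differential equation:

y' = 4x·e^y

Separating variables and integrating:
-e^(-y) = 2x² + C

General solution: y = -ln(C - 2x²)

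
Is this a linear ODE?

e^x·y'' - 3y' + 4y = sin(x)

Yes. Linear (y and its derivatives appear to the first power only, no products of y terms)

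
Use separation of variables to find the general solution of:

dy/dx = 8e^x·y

Separating variables and integrating:
ln|y| = 8e^x + C

General solution: y = Ce^(8e^x)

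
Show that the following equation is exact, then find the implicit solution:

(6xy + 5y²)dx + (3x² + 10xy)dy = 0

Verify exactness: ∂M/∂y = ∂N/∂x ✓
Find F(x,y) such that ∂F/∂x = M, ∂F/∂y = N
Solution: 3x²y + 5xy² = C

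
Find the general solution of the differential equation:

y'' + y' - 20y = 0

Characteristic equation: r² + r - 20 = 0
Roots: r = 4, -5 (distinct real)
General solution: y = C₁e^(4x) + C₂e^(-5x)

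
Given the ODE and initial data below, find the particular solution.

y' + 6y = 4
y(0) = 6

General solution: y = 2/3 + Ce^(-6x)
Applying y(0) = 6: C = 6 - 2/3 = 16/3
Particular solution: y = 2/3 + (16/3)e^(-6x)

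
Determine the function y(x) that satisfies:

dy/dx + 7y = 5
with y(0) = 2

General solution: y = 5/7 + Ce^(-7x)
Applying y(0) = 2: C = 2 - 5/7 = 9/7
Particular solution: y = 5/7 + (9/7)e^(-7x)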